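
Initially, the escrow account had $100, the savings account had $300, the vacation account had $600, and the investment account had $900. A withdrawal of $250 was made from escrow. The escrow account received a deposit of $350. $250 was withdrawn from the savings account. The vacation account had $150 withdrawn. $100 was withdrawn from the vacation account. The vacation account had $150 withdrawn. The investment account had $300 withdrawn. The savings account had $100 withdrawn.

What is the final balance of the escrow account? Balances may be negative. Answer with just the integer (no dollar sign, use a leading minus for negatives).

Answer: 200

Derivation:
Tracking account balances step by step:
Start: escrow=100, savings=300, vacation=600, investment=900
Event 1 (withdraw 250 from escrow): escrow: 100 - 250 = -150. Balances: escrow=-150, savings=300, vacation=600, investment=900
Event 2 (deposit 350 to escrow): escrow: -150 + 350 = 200. Balances: escrow=200, savings=300, vacation=600, investment=900
Event 3 (withdraw 250 from savings): savings: 300 - 250 = 50. Balances: escrow=200, savings=50, vacation=600, investment=900
Event 4 (withdraw 150 from vacation): vacation: 600 - 150 = 450. Balances: escrow=200, savings=50, vacation=450, investment=900
Event 5 (withdraw 100 from vacation): vacation: 450 - 100 = 350. Balances: escrow=200, savings=50, vacation=350, investment=900
Event 6 (withdraw 150 from vacation): vacation: 350 - 150 = 200. Balances: escrow=200, savings=50, vacation=200, investment=900
Event 7 (withdraw 300 from investment): investment: 900 - 300 = 600. Balances: escrow=200, savings=50, vacation=200, investment=600
Event 8 (withdraw 100 from savings): savings: 50 - 100 = -50. Balances: escrow=200, savings=-50, vacation=200, investment=600

Final balance of escrow: 200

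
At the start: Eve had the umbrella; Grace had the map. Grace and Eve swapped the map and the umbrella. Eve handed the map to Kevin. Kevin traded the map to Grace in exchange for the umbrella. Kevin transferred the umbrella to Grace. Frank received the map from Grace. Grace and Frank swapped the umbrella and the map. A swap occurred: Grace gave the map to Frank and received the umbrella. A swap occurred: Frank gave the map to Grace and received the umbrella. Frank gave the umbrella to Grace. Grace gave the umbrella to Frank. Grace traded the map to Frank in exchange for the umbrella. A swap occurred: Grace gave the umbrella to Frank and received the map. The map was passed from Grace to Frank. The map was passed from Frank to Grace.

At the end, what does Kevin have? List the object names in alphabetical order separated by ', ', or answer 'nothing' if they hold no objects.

Tracking all object holders:
Start: umbrella:Eve, map:Grace
Event 1 (swap map<->umbrella: now map:Eve, umbrella:Grace). State: umbrella:Grace, map:Eve
Event 2 (give map: Eve -> Kevin). State: umbrella:Grace, map:Kevin
Event 3 (swap map<->umbrella: now map:Grace, umbrella:Kevin). State: umbrella:Kevin, map:Grace
Event 4 (give umbrella: Kevin -> Grace). State: umbrella:Grace, map:Grace
Event 5 (give map: Grace -> Frank). State: umbrella:Grace, map:Frank
Event 6 (swap umbrella<->map: now umbrella:Frank, map:Grace). State: umbrella:Frank, map:Grace
Event 7 (swap map<->umbrella: now map:Frank, umbrella:Grace). State: umbrella:Grace, map:Frank
Event 8 (swap map<->umbrella: now map:Grace, umbrella:Frank). State: umbrella:Frank, map:Grace
Event 9 (give umbrella: Frank -> Grace). State: umbrella:Grace, map:Grace
Event 10 (give umbrella: Grace -> Frank). State: umbrella:Frank, map:Grace
Event 11 (swap map<->umbrella: now map:Frank, umbrella:Grace). State: umbrella:Grace, map:Frank
Event 12 (swap umbrella<->map: now umbrella:Frank, map:Grace). State: umbrella:Frank, map:Grace
Event 13 (give map: Grace -> Frank). State: umbrella:Frank, map:Frank
Event 14 (give map: Frank -> Grace). State: umbrella:Frank, map:Grace

Final state: umbrella:Frank, map:Grace
Kevin holds: (nothing).

Answer: nothing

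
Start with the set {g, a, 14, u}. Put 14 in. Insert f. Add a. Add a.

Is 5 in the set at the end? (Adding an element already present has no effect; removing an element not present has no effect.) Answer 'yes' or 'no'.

Tracking the set through each operation:
Start: {14, a, g, u}
Event 1 (add 14): already present, no change. Set: {14, a, g, u}
Event 2 (add f): added. Set: {14, a, f, g, u}
Event 3 (add a): already present, no change. Set: {14, a, f, g, u}
Event 4 (add a): already present, no change. Set: {14, a, f, g, u}

Final set: {14, a, f, g, u} (size 5)
5 is NOT in the final set.

Answer: no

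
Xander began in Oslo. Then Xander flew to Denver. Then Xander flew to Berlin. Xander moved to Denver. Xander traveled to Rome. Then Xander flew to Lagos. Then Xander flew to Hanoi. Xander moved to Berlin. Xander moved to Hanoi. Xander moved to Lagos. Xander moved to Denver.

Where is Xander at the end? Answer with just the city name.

Tracking Xander's location:
Start: Xander is in Oslo.
After move 1: Oslo -> Denver. Xander is in Denver.
After move 2: Denver -> Berlin. Xander is in Berlin.
After move 3: Berlin -> Denver. Xander is in Denver.
After move 4: Denver -> Rome. Xander is in Rome.
After move 5: Rome -> Lagos. Xander is in Lagos.
After move 6: Lagos -> Hanoi. Xander is in Hanoi.
After move 7: Hanoi -> Berlin. Xander is in Berlin.
After move 8: Berlin -> Hanoi. Xander is in Hanoi.
After move 9: Hanoi -> Lagos. Xander is in Lagos.
After move 10: Lagos -> Denver. Xander is in Denver.

Answer: Denver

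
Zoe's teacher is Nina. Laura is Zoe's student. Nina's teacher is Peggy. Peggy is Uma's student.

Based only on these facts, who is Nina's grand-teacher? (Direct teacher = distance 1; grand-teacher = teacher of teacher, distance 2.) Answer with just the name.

Reconstructing the teacher chain from the given facts:
  Uma -> Peggy -> Nina -> Zoe -> Laura
(each arrow means 'teacher of the next')
Positions in the chain (0 = top):
  position of Uma: 0
  position of Peggy: 1
  position of Nina: 2
  position of Zoe: 3
  position of Laura: 4

Nina is at position 2; the grand-teacher is 2 steps up the chain, i.e. position 0: Uma.

Answer: Uma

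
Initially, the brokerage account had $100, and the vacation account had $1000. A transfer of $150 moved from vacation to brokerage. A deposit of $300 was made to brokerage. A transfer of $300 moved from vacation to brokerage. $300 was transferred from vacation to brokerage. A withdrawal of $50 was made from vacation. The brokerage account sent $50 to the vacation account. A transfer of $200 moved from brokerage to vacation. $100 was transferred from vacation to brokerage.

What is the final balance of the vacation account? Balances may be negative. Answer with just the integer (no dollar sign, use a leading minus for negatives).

Tracking account balances step by step:
Start: brokerage=100, vacation=1000
Event 1 (transfer 150 vacation -> brokerage): vacation: 1000 - 150 = 850, brokerage: 100 + 150 = 250. Balances: brokerage=250, vacation=850
Event 2 (deposit 300 to brokerage): brokerage: 250 + 300 = 550. Balances: brokerage=550, vacation=850
Event 3 (transfer 300 vacation -> brokerage): vacation: 850 - 300 = 550, brokerage: 550 + 300 = 850. Balances: brokerage=850, vacation=550
Event 4 (transfer 300 vacation -> brokerage): vacation: 550 - 300 = 250, brokerage: 850 + 300 = 1150. Balances: brokerage=1150, vacation=250
Event 5 (withdraw 50 from vacation): vacation: 250 - 50 = 200. Balances: brokerage=1150, vacation=200
Event 6 (transfer 50 brokerage -> vacation): brokerage: 1150 - 50 = 1100, vacation: 200 + 50 = 250. Balances: brokerage=1100, vacation=250
Event 7 (transfer 200 brokerage -> vacation): brokerage: 1100 - 200 = 900, vacation: 250 + 200 = 450. Balances: brokerage=900, vacation=450
Event 8 (transfer 100 vacation -> brokerage): vacation: 450 - 100 = 350, brokerage: 900 + 100 = 1000. Balances: brokerage=1000, vacation=350

Final balance of vacation: 350

Answer: 350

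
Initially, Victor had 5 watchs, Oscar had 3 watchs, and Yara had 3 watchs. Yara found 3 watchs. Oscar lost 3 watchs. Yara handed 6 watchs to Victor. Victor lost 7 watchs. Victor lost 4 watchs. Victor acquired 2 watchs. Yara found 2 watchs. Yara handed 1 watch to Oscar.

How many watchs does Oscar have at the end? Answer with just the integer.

Answer: 1

Derivation:
Tracking counts step by step:
Start: Victor=5, Oscar=3, Yara=3
Event 1 (Yara +3): Yara: 3 -> 6. State: Victor=5, Oscar=3, Yara=6
Event 2 (Oscar -3): Oscar: 3 -> 0. State: Victor=5, Oscar=0, Yara=6
Event 3 (Yara -> Victor, 6): Yara: 6 -> 0, Victor: 5 -> 11. State: Victor=11, Oscar=0, Yara=0
Event 4 (Victor -7): Victor: 11 -> 4. State: Victor=4, Oscar=0, Yara=0
Event 5 (Victor -4): Victor: 4 -> 0. State: Victor=0, Oscar=0, Yara=0
Event 6 (Victor +2): Victor: 0 -> 2. State: Victor=2, Oscar=0, Yara=0
Event 7 (Yara +2): Yara: 0 -> 2. State: Victor=2, Oscar=0, Yara=2
Event 8 (Yara -> Oscar, 1): Yara: 2 -> 1, Oscar: 0 -> 1. State: Victor=2, Oscar=1, Yara=1

Oscar's final count: 1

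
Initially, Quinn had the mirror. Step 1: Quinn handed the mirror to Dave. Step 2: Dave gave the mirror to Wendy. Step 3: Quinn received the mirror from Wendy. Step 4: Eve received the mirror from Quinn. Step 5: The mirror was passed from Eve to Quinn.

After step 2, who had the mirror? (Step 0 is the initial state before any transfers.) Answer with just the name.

Answer: Wendy

Derivation:
Tracking the mirror holder through step 2:
After step 0 (start): Quinn
After step 1: Dave
After step 2: Wendy

At step 2, the holder is Wendy.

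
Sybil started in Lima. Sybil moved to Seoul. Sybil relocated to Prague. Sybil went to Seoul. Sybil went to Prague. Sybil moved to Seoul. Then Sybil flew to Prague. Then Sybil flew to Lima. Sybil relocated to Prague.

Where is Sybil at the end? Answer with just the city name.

Tracking Sybil's location:
Start: Sybil is in Lima.
After move 1: Lima -> Seoul. Sybil is in Seoul.
After move 2: Seoul -> Prague. Sybil is in Prague.
After move 3: Prague -> Seoul. Sybil is in Seoul.
After move 4: Seoul -> Prague. Sybil is in Prague.
After move 5: Prague -> Seoul. Sybil is in Seoul.
After move 6: Seoul -> Prague. Sybil is in Prague.
After move 7: Prague -> Lima. Sybil is in Lima.
After move 8: Lima -> Prague. Sybil is in Prague.

Answer: Prague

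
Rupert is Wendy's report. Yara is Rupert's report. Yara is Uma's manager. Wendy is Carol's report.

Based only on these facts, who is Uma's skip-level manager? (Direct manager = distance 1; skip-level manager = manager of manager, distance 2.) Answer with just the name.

Answer: Rupert

Derivation:
Reconstructing the manager chain from the given facts:
  Carol -> Wendy -> Rupert -> Yara -> Uma
(each arrow means 'manager of the next')
Positions in the chain (0 = top):
  position of Carol: 0
  position of Wendy: 1
  position of Rupert: 2
  position of Yara: 3
  position of Uma: 4

Uma is at position 4; the skip-level manager is 2 steps up the chain, i.e. position 2: Rupert.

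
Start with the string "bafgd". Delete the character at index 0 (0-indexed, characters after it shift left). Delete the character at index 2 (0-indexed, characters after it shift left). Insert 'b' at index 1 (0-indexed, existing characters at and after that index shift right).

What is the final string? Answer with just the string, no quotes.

Answer: abfd

Derivation:
Applying each edit step by step:
Start: "bafgd"
Op 1 (delete idx 0 = 'b'): "bafgd" -> "afgd"
Op 2 (delete idx 2 = 'g'): "afgd" -> "afd"
Op 3 (insert 'b' at idx 1): "afd" -> "abfd"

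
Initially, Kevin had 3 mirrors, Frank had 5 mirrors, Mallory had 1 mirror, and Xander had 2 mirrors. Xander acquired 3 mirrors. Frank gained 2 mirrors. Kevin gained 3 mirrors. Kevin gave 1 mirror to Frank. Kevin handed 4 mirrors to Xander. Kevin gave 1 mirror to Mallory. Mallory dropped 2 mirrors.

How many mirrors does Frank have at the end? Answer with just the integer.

Answer: 8

Derivation:
Tracking counts step by step:
Start: Kevin=3, Frank=5, Mallory=1, Xander=2
Event 1 (Xander +3): Xander: 2 -> 5. State: Kevin=3, Frank=5, Mallory=1, Xander=5
Event 2 (Frank +2): Frank: 5 -> 7. State: Kevin=3, Frank=7, Mallory=1, Xander=5
Event 3 (Kevin +3): Kevin: 3 -> 6. State: Kevin=6, Frank=7, Mallory=1, Xander=5
Event 4 (Kevin -> Frank, 1): Kevin: 6 -> 5, Frank: 7 -> 8. State: Kevin=5, Frank=8, Mallory=1, Xander=5
Event 5 (Kevin -> Xander, 4): Kevin: 5 -> 1, Xander: 5 -> 9. State: Kevin=1, Frank=8, Mallory=1, Xander=9
Event 6 (Kevin -> Mallory, 1): Kevin: 1 -> 0, Mallory: 1 -> 2. State: Kevin=0, Frank=8, Mallory=2, Xander=9
Event 7 (Mallory -2): Mallory: 2 -> 0. State: Kevin=0, Frank=8, Mallory=0, Xander=9

Frank's final count: 8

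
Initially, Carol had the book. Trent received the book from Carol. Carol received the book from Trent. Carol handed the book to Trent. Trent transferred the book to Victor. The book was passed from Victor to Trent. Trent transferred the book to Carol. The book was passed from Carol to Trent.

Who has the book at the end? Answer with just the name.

Answer: Trent

Derivation:
Tracking the book through each event:
Start: Carol has the book.
After event 1: Trent has the book.
After event 2: Carol has the book.
After event 3: Trent has the book.
After event 4: Victor has the book.
After event 5: Trent has the book.
After event 6: Carol has the book.
After event 7: Trent has the book.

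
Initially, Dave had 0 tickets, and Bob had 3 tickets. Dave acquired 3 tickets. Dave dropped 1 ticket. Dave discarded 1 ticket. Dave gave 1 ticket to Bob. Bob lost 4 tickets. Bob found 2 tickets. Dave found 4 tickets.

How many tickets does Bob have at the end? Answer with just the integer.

Answer: 2

Derivation:
Tracking counts step by step:
Start: Dave=0, Bob=3
Event 1 (Dave +3): Dave: 0 -> 3. State: Dave=3, Bob=3
Event 2 (Dave -1): Dave: 3 -> 2. State: Dave=2, Bob=3
Event 3 (Dave -1): Dave: 2 -> 1. State: Dave=1, Bob=3
Event 4 (Dave -> Bob, 1): Dave: 1 -> 0, Bob: 3 -> 4. State: Dave=0, Bob=4
Event 5 (Bob -4): Bob: 4 -> 0. State: Dave=0, Bob=0
Event 6 (Bob +2): Bob: 0 -> 2. State: Dave=0, Bob=2
Event 7 (Dave +4): Dave: 0 -> 4. State: Dave=4, Bob=2

Bob's final count: 2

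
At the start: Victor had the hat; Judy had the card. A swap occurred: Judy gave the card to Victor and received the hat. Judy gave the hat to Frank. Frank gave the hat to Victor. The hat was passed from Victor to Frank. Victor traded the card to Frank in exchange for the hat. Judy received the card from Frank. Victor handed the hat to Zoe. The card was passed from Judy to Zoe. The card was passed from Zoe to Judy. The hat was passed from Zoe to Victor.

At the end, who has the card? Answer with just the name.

Tracking all object holders:
Start: hat:Victor, card:Judy
Event 1 (swap card<->hat: now card:Victor, hat:Judy). State: hat:Judy, card:Victor
Event 2 (give hat: Judy -> Frank). State: hat:Frank, card:Victor
Event 3 (give hat: Frank -> Victor). State: hat:Victor, card:Victor
Event 4 (give hat: Victor -> Frank). State: hat:Frank, card:Victor
Event 5 (swap card<->hat: now card:Frank, hat:Victor). State: hat:Victor, card:Frank
Event 6 (give card: Frank -> Judy). State: hat:Victor, card:Judy
Event 7 (give hat: Victor -> Zoe). State: hat:Zoe, card:Judy
Event 8 (give card: Judy -> Zoe). State: hat:Zoe, card:Zoe
Event 9 (give card: Zoe -> Judy). State: hat:Zoe, card:Judy
Event 10 (give hat: Zoe -> Victor). State: hat:Victor, card:Judy

Final state: hat:Victor, card:Judy
The card is held by Judy.

Answer: Judy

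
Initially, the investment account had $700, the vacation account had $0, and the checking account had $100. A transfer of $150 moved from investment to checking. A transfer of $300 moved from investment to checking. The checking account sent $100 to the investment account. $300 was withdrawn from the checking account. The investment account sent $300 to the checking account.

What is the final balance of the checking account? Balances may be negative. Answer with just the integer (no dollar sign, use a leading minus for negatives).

Tracking account balances step by step:
Start: investment=700, vacation=0, checking=100
Event 1 (transfer 150 investment -> checking): investment: 700 - 150 = 550, checking: 100 + 150 = 250. Balances: investment=550, vacation=0, checking=250
Event 2 (transfer 300 investment -> checking): investment: 550 - 300 = 250, checking: 250 + 300 = 550. Balances: investment=250, vacation=0, checking=550
Event 3 (transfer 100 checking -> investment): checking: 550 - 100 = 450, investment: 250 + 100 = 350. Balances: investment=350, vacation=0, checking=450
Event 4 (withdraw 300 from checking): checking: 450 - 300 = 150. Balances: investment=350, vacation=0, checking=150
Event 5 (transfer 300 investment -> checking): investment: 350 - 300 = 50, checking: 150 + 300 = 450. Balances: investment=50, vacation=0, checking=450

Final balance of checking: 450

Answer: 450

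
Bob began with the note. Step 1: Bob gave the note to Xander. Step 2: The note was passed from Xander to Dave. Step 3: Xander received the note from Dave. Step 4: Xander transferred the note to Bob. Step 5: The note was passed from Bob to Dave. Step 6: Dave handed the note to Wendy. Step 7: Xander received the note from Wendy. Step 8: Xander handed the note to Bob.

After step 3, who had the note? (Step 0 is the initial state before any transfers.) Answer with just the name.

Answer: Xander

Derivation:
Tracking the note holder through step 3:
After step 0 (start): Bob
After step 1: Xander
After step 2: Dave
After step 3: Xander

At step 3, the holder is Xander.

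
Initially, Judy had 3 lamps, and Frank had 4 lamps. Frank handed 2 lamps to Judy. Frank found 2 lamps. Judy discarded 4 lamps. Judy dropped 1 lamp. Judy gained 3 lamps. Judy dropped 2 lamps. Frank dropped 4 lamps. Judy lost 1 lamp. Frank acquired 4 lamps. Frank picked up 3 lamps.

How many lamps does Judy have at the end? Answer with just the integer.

Tracking counts step by step:
Start: Judy=3, Frank=4
Event 1 (Frank -> Judy, 2): Frank: 4 -> 2, Judy: 3 -> 5. State: Judy=5, Frank=2
Event 2 (Frank +2): Frank: 2 -> 4. State: Judy=5, Frank=4
Event 3 (Judy -4): Judy: 5 -> 1. State: Judy=1, Frank=4
Event 4 (Judy -1): Judy: 1 -> 0. State: Judy=0, Frank=4
Event 5 (Judy +3): Judy: 0 -> 3. State: Judy=3, Frank=4
Event 6 (Judy -2): Judy: 3 -> 1. State: Judy=1, Frank=4
Event 7 (Frank -4): Frank: 4 -> 0. State: Judy=1, Frank=0
Event 8 (Judy -1): Judy: 1 -> 0. State: Judy=0, Frank=0
Event 9 (Frank +4): Frank: 0 -> 4. State: Judy=0, Frank=4
Event 10 (Frank +3): Frank: 4 -> 7. State: Judy=0, Frank=7

Judy's final count: 0

Answer: 0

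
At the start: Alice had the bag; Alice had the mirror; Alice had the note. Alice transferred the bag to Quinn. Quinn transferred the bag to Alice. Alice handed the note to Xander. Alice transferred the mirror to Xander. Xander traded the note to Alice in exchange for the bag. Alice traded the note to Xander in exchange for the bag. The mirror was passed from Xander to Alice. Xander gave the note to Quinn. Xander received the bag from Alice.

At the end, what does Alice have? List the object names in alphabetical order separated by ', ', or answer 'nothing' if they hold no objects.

Tracking all object holders:
Start: bag:Alice, mirror:Alice, note:Alice
Event 1 (give bag: Alice -> Quinn). State: bag:Quinn, mirror:Alice, note:Alice
Event 2 (give bag: Quinn -> Alice). State: bag:Alice, mirror:Alice, note:Alice
Event 3 (give note: Alice -> Xander). State: bag:Alice, mirror:Alice, note:Xander
Event 4 (give mirror: Alice -> Xander). State: bag:Alice, mirror:Xander, note:Xander
Event 5 (swap note<->bag: now note:Alice, bag:Xander). State: bag:Xander, mirror:Xander, note:Alice
Event 6 (swap note<->bag: now note:Xander, bag:Alice). State: bag:Alice, mirror:Xander, note:Xander
Event 7 (give mirror: Xander -> Alice). State: bag:Alice, mirror:Alice, note:Xander
Event 8 (give note: Xander -> Quinn). State: bag:Alice, mirror:Alice, note:Quinn
Event 9 (give bag: Alice -> Xander). State: bag:Xander, mirror:Alice, note:Quinn

Final state: bag:Xander, mirror:Alice, note:Quinn
Alice holds: mirror.

Answer: mirror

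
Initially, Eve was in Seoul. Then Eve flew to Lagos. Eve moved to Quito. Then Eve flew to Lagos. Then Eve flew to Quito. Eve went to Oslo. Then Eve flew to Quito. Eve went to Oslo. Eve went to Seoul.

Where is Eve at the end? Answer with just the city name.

Tracking Eve's location:
Start: Eve is in Seoul.
After move 1: Seoul -> Lagos. Eve is in Lagos.
After move 2: Lagos -> Quito. Eve is in Quito.
After move 3: Quito -> Lagos. Eve is in Lagos.
After move 4: Lagos -> Quito. Eve is in Quito.
After move 5: Quito -> Oslo. Eve is in Oslo.
After move 6: Oslo -> Quito. Eve is in Quito.
After move 7: Quito -> Oslo. Eve is in Oslo.
After move 8: Oslo -> Seoul. Eve is in Seoul.

Answer: Seoul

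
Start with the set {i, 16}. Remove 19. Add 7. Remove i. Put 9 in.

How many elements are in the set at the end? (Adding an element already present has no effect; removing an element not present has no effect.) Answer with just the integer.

Answer: 3

Derivation:
Tracking the set through each operation:
Start: {16, i}
Event 1 (remove 19): not present, no change. Set: {16, i}
Event 2 (add 7): added. Set: {16, 7, i}
Event 3 (remove i): removed. Set: {16, 7}
Event 4 (add 9): added. Set: {16, 7, 9}

Final set: {16, 7, 9} (size 3)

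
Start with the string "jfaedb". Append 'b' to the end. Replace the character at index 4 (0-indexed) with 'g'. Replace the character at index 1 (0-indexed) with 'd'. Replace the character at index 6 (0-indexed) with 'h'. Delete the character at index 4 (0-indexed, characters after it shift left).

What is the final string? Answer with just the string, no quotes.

Applying each edit step by step:
Start: "jfaedb"
Op 1 (append 'b'): "jfaedb" -> "jfaedbb"
Op 2 (replace idx 4: 'd' -> 'g'): "jfaedbb" -> "jfaegbb"
Op 3 (replace idx 1: 'f' -> 'd'): "jfaegbb" -> "jdaegbb"
Op 4 (replace idx 6: 'b' -> 'h'): "jdaegbb" -> "jdaegbh"
Op 5 (delete idx 4 = 'g'): "jdaegbh" -> "jdaebh"

Answer: jdaebh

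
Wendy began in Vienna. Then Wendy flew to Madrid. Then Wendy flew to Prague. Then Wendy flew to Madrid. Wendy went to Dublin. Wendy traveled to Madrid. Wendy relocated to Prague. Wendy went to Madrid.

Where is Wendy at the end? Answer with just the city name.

Answer: Madrid

Derivation:
Tracking Wendy's location:
Start: Wendy is in Vienna.
After move 1: Vienna -> Madrid. Wendy is in Madrid.
After move 2: Madrid -> Prague. Wendy is in Prague.
After move 3: Prague -> Madrid. Wendy is in Madrid.
After move 4: Madrid -> Dublin. Wendy is in Dublin.
After move 5: Dublin -> Madrid. Wendy is in Madrid.
After move 6: Madrid -> Prague. Wendy is in Prague.
After move 7: Prague -> Madrid. Wendy is in Madrid.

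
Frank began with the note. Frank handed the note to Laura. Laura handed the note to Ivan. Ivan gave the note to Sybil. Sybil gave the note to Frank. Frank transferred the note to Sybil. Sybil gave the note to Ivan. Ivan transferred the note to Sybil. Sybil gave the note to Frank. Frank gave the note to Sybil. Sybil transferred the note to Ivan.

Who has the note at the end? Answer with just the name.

Tracking the note through each event:
Start: Frank has the note.
After event 1: Laura has the note.
After event 2: Ivan has the note.
After event 3: Sybil has the note.
After event 4: Frank has the note.
After event 5: Sybil has the note.
After event 6: Ivan has the note.
After event 7: Sybil has the note.
After event 8: Frank has the note.
After event 9: Sybil has the note.
After event 10: Ivan has the note.

Answer: Ivan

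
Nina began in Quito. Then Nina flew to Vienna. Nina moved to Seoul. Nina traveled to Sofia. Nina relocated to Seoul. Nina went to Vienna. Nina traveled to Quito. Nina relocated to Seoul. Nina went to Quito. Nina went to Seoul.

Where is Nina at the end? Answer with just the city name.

Answer: Seoul

Derivation:
Tracking Nina's location:
Start: Nina is in Quito.
After move 1: Quito -> Vienna. Nina is in Vienna.
After move 2: Vienna -> Seoul. Nina is in Seoul.
After move 3: Seoul -> Sofia. Nina is in Sofia.
After move 4: Sofia -> Seoul. Nina is in Seoul.
After move 5: Seoul -> Vienna. Nina is in Vienna.
After move 6: Vienna -> Quito. Nina is in Quito.
After move 7: Quito -> Seoul. Nina is in Seoul.
After move 8: Seoul -> Quito. Nina is in Quito.
After move 9: Quito -> Seoul. Nina is in Seoul.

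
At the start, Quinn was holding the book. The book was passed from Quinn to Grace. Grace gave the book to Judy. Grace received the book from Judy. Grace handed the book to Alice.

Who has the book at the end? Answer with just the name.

Tracking the book through each event:
Start: Quinn has the book.
After event 1: Grace has the book.
After event 2: Judy has the book.
After event 3: Grace has the book.
After event 4: Alice has the book.

Answer: Alice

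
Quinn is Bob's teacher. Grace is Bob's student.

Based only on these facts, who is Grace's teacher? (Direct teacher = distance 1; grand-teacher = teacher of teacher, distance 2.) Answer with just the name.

Reconstructing the teacher chain from the given facts:
  Quinn -> Bob -> Grace
(each arrow means 'teacher of the next')
Positions in the chain (0 = top):
  position of Quinn: 0
  position of Bob: 1
  position of Grace: 2

Grace is at position 2; the teacher is 1 step up the chain, i.e. position 1: Bob.

Answer: Bob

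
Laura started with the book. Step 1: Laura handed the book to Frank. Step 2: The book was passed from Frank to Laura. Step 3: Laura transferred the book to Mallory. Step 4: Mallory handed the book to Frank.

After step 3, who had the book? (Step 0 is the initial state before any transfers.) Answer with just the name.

Answer: Mallory

Derivation:
Tracking the book holder through step 3:
After step 0 (start): Laura
After step 1: Frank
After step 2: Laura
After step 3: Mallory

At step 3, the holder is Mallory.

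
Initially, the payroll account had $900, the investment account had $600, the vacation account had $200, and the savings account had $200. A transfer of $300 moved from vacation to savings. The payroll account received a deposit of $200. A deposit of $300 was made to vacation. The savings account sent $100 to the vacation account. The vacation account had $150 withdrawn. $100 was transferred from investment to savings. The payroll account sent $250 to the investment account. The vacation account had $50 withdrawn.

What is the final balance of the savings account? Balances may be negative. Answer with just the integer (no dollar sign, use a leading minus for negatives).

Tracking account balances step by step:
Start: payroll=900, investment=600, vacation=200, savings=200
Event 1 (transfer 300 vacation -> savings): vacation: 200 - 300 = -100, savings: 200 + 300 = 500. Balances: payroll=900, investment=600, vacation=-100, savings=500
Event 2 (deposit 200 to payroll): payroll: 900 + 200 = 1100. Balances: payroll=1100, investment=600, vacation=-100, savings=500
Event 3 (deposit 300 to vacation): vacation: -100 + 300 = 200. Balances: payroll=1100, investment=600, vacation=200, savings=500
Event 4 (transfer 100 savings -> vacation): savings: 500 - 100 = 400, vacation: 200 + 100 = 300. Balances: payroll=1100, investment=600, vacation=300, savings=400
Event 5 (withdraw 150 from vacation): vacation: 300 - 150 = 150. Balances: payroll=1100, investment=600, vacation=150, savings=400
Event 6 (transfer 100 investment -> savings): investment: 600 - 100 = 500, savings: 400 + 100 = 500. Balances: payroll=1100, investment=500, vacation=150, savings=500
Event 7 (transfer 250 payroll -> investment): payroll: 1100 - 250 = 850, investment: 500 + 250 = 750. Balances: payroll=850, investment=750, vacation=150, savings=500
Event 8 (withdraw 50 from vacation): vacation: 150 - 50 = 100. Balances: payroll=850, investment=750, vacation=100, savings=500

Final balance of savings: 500

Answer: 500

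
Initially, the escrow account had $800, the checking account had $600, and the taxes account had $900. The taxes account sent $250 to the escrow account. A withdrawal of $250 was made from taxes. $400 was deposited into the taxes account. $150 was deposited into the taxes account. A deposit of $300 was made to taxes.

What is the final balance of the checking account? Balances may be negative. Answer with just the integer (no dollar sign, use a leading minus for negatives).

Tracking account balances step by step:
Start: escrow=800, checking=600, taxes=900
Event 1 (transfer 250 taxes -> escrow): taxes: 900 - 250 = 650, escrow: 800 + 250 = 1050. Balances: escrow=1050, checking=600, taxes=650
Event 2 (withdraw 250 from taxes): taxes: 650 - 250 = 400. Balances: escrow=1050, checking=600, taxes=400
Event 3 (deposit 400 to taxes): taxes: 400 + 400 = 800. Balances: escrow=1050, checking=600, taxes=800
Event 4 (deposit 150 to taxes): taxes: 800 + 150 = 950. Balances: escrow=1050, checking=600, taxes=950
Event 5 (deposit 300 to taxes): taxes: 950 + 300 = 1250. Balances: escrow=1050, checking=600, taxes=1250

Final balance of checking: 600

Answer: 600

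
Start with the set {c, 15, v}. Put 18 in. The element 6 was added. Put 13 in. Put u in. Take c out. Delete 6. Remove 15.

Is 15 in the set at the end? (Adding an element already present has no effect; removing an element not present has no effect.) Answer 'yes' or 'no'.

Tracking the set through each operation:
Start: {15, c, v}
Event 1 (add 18): added. Set: {15, 18, c, v}
Event 2 (add 6): added. Set: {15, 18, 6, c, v}
Event 3 (add 13): added. Set: {13, 15, 18, 6, c, v}
Event 4 (add u): added. Set: {13, 15, 18, 6, c, u, v}
Event 5 (remove c): removed. Set: {13, 15, 18, 6, u, v}
Event 6 (remove 6): removed. Set: {13, 15, 18, u, v}
Event 7 (remove 15): removed. Set: {13, 18, u, v}

Final set: {13, 18, u, v} (size 4)
15 is NOT in the final set.

Answer: no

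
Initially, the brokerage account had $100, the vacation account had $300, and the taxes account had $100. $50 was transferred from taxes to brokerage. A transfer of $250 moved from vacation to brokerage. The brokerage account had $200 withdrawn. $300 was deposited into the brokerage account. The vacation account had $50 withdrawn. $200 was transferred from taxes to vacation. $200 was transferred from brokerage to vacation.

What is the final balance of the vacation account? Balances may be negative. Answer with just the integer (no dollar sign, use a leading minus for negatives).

Tracking account balances step by step:
Start: brokerage=100, vacation=300, taxes=100
Event 1 (transfer 50 taxes -> brokerage): taxes: 100 - 50 = 50, brokerage: 100 + 50 = 150. Balances: brokerage=150, vacation=300, taxes=50
Event 2 (transfer 250 vacation -> brokerage): vacation: 300 - 250 = 50, brokerage: 150 + 250 = 400. Balances: brokerage=400, vacation=50, taxes=50
Event 3 (withdraw 200 from brokerage): brokerage: 400 - 200 = 200. Balances: brokerage=200, vacation=50, taxes=50
Event 4 (deposit 300 to brokerage): brokerage: 200 + 300 = 500. Balances: brokerage=500, vacation=50, taxes=50
Event 5 (withdraw 50 from vacation): vacation: 50 - 50 = 0. Balances: brokerage=500, vacation=0, taxes=50
Event 6 (transfer 200 taxes -> vacation): taxes: 50 - 200 = -150, vacation: 0 + 200 = 200. Balances: brokerage=500, vacation=200, taxes=-150
Event 7 (transfer 200 brokerage -> vacation): brokerage: 500 - 200 = 300, vacation: 200 + 200 = 400. Balances: brokerage=300, vacation=400, taxes=-150

Final balance of vacation: 400

Answer: 400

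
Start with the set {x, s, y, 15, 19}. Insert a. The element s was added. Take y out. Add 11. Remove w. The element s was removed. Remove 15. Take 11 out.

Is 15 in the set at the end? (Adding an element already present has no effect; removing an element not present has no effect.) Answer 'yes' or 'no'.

Answer: no

Derivation:
Tracking the set through each operation:
Start: {15, 19, s, x, y}
Event 1 (add a): added. Set: {15, 19, a, s, x, y}
Event 2 (add s): already present, no change. Set: {15, 19, a, s, x, y}
Event 3 (remove y): removed. Set: {15, 19, a, s, x}
Event 4 (add 11): added. Set: {11, 15, 19, a, s, x}
Event 5 (remove w): not present, no change. Set: {11, 15, 19, a, s, x}
Event 6 (remove s): removed. Set: {11, 15, 19, a, x}
Event 7 (remove 15): removed. Set: {11, 19, a, x}
Event 8 (remove 11): removed. Set: {19, a, x}

Final set: {19, a, x} (size 3)
15 is NOT in the final set.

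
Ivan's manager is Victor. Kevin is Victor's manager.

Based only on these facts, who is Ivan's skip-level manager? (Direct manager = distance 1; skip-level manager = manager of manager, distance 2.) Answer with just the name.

Reconstructing the manager chain from the given facts:
  Kevin -> Victor -> Ivan
(each arrow means 'manager of the next')
Positions in the chain (0 = top):
  position of Kevin: 0
  position of Victor: 1
  position of Ivan: 2

Ivan is at position 2; the skip-level manager is 2 steps up the chain, i.e. position 0: Kevin.

Answer: Kevin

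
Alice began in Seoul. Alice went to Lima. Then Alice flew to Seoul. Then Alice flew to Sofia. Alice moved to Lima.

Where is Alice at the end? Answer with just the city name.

Answer: Lima

Derivation:
Tracking Alice's location:
Start: Alice is in Seoul.
After move 1: Seoul -> Lima. Alice is in Lima.
After move 2: Lima -> Seoul. Alice is in Seoul.
After move 3: Seoul -> Sofia. Alice is in Sofia.
After move 4: Sofia -> Lima. Alice is in Lima.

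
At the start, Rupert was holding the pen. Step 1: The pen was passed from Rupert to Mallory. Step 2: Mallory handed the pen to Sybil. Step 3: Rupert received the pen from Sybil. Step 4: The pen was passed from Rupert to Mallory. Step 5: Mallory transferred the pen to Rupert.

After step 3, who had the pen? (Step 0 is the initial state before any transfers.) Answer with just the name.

Tracking the pen holder through step 3:
After step 0 (start): Rupert
After step 1: Mallory
After step 2: Sybil
After step 3: Rupert

At step 3, the holder is Rupert.

Answer: Rupert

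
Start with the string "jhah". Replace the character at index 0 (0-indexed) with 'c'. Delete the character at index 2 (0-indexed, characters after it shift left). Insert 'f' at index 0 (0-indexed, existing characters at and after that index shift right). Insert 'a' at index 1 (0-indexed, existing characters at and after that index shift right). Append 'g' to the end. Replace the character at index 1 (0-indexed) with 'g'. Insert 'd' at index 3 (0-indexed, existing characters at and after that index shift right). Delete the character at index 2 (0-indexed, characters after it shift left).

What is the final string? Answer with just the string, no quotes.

Applying each edit step by step:
Start: "jhah"
Op 1 (replace idx 0: 'j' -> 'c'): "jhah" -> "chah"
Op 2 (delete idx 2 = 'a'): "chah" -> "chh"
Op 3 (insert 'f' at idx 0): "chh" -> "fchh"
Op 4 (insert 'a' at idx 1): "fchh" -> "fachh"
Op 5 (append 'g'): "fachh" -> "fachhg"
Op 6 (replace idx 1: 'a' -> 'g'): "fachhg" -> "fgchhg"
Op 7 (insert 'd' at idx 3): "fgchhg" -> "fgcdhhg"
Op 8 (delete idx 2 = 'c'): "fgcdhhg" -> "fgdhhg"

Answer: fgdhhg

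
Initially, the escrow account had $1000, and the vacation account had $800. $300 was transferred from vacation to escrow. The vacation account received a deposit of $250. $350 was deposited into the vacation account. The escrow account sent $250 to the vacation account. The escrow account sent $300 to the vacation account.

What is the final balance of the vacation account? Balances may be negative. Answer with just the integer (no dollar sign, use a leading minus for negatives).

Answer: 1650

Derivation:
Tracking account balances step by step:
Start: escrow=1000, vacation=800
Event 1 (transfer 300 vacation -> escrow): vacation: 800 - 300 = 500, escrow: 1000 + 300 = 1300. Balances: escrow=1300, vacation=500
Event 2 (deposit 250 to vacation): vacation: 500 + 250 = 750. Balances: escrow=1300, vacation=750
Event 3 (deposit 350 to vacation): vacation: 750 + 350 = 1100. Balances: escrow=1300, vacation=1100
Event 4 (transfer 250 escrow -> vacation): escrow: 1300 - 250 = 1050, vacation: 1100 + 250 = 1350. Balances: escrow=1050, vacation=1350
Event 5 (transfer 300 escrow -> vacation): escrow: 1050 - 300 = 750, vacation: 1350 + 300 = 1650. Balances: escrow=750, vacation=1650

Final balance of vacation: 1650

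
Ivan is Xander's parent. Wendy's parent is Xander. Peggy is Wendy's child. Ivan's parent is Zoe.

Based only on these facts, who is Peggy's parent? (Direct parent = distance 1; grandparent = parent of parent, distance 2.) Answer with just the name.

Answer: Wendy

Derivation:
Reconstructing the parent chain from the given facts:
  Zoe -> Ivan -> Xander -> Wendy -> Peggy
(each arrow means 'parent of the next')
Positions in the chain (0 = top):
  position of Zoe: 0
  position of Ivan: 1
  position of Xander: 2
  position of Wendy: 3
  position of Peggy: 4

Peggy is at position 4; the parent is 1 step up the chain, i.e. position 3: Wendy.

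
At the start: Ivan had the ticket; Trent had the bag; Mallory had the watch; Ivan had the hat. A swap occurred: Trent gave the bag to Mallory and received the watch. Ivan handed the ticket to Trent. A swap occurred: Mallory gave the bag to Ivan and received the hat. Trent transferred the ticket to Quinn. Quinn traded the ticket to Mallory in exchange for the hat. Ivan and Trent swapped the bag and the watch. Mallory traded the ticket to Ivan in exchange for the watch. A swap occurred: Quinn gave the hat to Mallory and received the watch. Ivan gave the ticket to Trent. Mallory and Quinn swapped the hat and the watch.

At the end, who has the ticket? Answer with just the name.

Tracking all object holders:
Start: ticket:Ivan, bag:Trent, watch:Mallory, hat:Ivan
Event 1 (swap bag<->watch: now bag:Mallory, watch:Trent). State: ticket:Ivan, bag:Mallory, watch:Trent, hat:Ivan
Event 2 (give ticket: Ivan -> Trent). State: ticket:Trent, bag:Mallory, watch:Trent, hat:Ivan
Event 3 (swap bag<->hat: now bag:Ivan, hat:Mallory). State: ticket:Trent, bag:Ivan, watch:Trent, hat:Mallory
Event 4 (give ticket: Trent -> Quinn). State: ticket:Quinn, bag:Ivan, watch:Trent, hat:Mallory
Event 5 (swap ticket<->hat: now ticket:Mallory, hat:Quinn). State: ticket:Mallory, bag:Ivan, watch:Trent, hat:Quinn
Event 6 (swap bag<->watch: now bag:Trent, watch:Ivan). State: ticket:Mallory, bag:Trent, watch:Ivan, hat:Quinn
Event 7 (swap ticket<->watch: now ticket:Ivan, watch:Mallory). State: ticket:Ivan, bag:Trent, watch:Mallory, hat:Quinn
Event 8 (swap hat<->watch: now hat:Mallory, watch:Quinn). State: ticket:Ivan, bag:Trent, watch:Quinn, hat:Mallory
Event 9 (give ticket: Ivan -> Trent). State: ticket:Trent, bag:Trent, watch:Quinn, hat:Mallory
Event 10 (swap hat<->watch: now hat:Quinn, watch:Mallory). State: ticket:Trent, bag:Trent, watch:Mallory, hat:Quinn

Final state: ticket:Trent, bag:Trent, watch:Mallory, hat:Quinn
The ticket is held by Trent.

Answer: Trent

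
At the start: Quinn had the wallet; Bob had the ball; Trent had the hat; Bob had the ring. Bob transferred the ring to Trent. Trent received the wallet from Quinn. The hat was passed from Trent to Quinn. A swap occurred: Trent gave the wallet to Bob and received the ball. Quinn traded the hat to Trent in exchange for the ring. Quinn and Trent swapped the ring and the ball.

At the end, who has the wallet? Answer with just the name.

Tracking all object holders:
Start: wallet:Quinn, ball:Bob, hat:Trent, ring:Bob
Event 1 (give ring: Bob -> Trent). State: wallet:Quinn, ball:Bob, hat:Trent, ring:Trent
Event 2 (give wallet: Quinn -> Trent). State: wallet:Trent, ball:Bob, hat:Trent, ring:Trent
Event 3 (give hat: Trent -> Quinn). State: wallet:Trent, ball:Bob, hat:Quinn, ring:Trent
Event 4 (swap wallet<->ball: now wallet:Bob, ball:Trent). State: wallet:Bob, ball:Trent, hat:Quinn, ring:Trent
Event 5 (swap hat<->ring: now hat:Trent, ring:Quinn). State: wallet:Bob, ball:Trent, hat:Trent, ring:Quinn
Event 6 (swap ring<->ball: now ring:Trent, ball:Quinn). State: wallet:Bob, ball:Quinn, hat:Trent, ring:Trent

Final state: wallet:Bob, ball:Quinn, hat:Trent, ring:Trent
The wallet is held by Bob.

Answer: Bob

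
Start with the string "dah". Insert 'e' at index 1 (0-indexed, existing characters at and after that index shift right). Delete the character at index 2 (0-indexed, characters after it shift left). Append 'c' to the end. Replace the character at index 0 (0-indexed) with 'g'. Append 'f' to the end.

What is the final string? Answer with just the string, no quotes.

Applying each edit step by step:
Start: "dah"
Op 1 (insert 'e' at idx 1): "dah" -> "deah"
Op 2 (delete idx 2 = 'a'): "deah" -> "deh"
Op 3 (append 'c'): "deh" -> "dehc"
Op 4 (replace idx 0: 'd' -> 'g'): "dehc" -> "gehc"
Op 5 (append 'f'): "gehc" -> "gehcf"

Answer: gehcf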